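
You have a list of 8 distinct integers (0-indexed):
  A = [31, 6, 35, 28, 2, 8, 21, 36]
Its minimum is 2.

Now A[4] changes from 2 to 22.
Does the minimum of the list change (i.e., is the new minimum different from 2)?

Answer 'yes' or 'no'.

Old min = 2
Change: A[4] 2 -> 22
Changed element was the min; new min must be rechecked.
New min = 6; changed? yes

Answer: yes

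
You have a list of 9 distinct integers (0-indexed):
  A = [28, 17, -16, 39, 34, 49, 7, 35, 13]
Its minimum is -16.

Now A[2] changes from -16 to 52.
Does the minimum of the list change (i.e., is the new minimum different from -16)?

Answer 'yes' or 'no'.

Answer: yes

Derivation:
Old min = -16
Change: A[2] -16 -> 52
Changed element was the min; new min must be rechecked.
New min = 7; changed? yes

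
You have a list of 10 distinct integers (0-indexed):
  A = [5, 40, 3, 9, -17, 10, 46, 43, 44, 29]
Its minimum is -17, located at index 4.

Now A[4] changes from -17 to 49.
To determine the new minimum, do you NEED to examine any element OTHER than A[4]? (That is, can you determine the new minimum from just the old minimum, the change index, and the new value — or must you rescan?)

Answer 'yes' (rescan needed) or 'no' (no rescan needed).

Old min = -17 at index 4
Change at index 4: -17 -> 49
Index 4 WAS the min and new value 49 > old min -17. Must rescan other elements to find the new min.
Needs rescan: yes

Answer: yes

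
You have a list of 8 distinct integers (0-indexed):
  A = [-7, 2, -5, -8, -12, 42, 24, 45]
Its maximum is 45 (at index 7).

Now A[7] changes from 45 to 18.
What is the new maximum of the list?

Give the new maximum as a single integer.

Old max = 45 (at index 7)
Change: A[7] 45 -> 18
Changed element WAS the max -> may need rescan.
  Max of remaining elements: 42
  New max = max(18, 42) = 42

Answer: 42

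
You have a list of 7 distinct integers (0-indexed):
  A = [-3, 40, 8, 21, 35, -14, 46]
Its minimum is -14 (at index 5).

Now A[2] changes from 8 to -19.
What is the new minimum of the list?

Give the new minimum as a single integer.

Answer: -19

Derivation:
Old min = -14 (at index 5)
Change: A[2] 8 -> -19
Changed element was NOT the old min.
  New min = min(old_min, new_val) = min(-14, -19) = -19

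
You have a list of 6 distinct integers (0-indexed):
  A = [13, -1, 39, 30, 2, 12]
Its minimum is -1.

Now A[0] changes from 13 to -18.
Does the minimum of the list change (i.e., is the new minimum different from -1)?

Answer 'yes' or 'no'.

Old min = -1
Change: A[0] 13 -> -18
Changed element was NOT the min; min changes only if -18 < -1.
New min = -18; changed? yes

Answer: yes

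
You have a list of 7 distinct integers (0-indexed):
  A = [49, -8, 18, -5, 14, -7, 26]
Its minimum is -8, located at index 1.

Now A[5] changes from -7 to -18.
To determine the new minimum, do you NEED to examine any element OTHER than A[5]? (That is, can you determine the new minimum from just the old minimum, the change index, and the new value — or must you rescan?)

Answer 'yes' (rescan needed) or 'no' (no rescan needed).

Answer: no

Derivation:
Old min = -8 at index 1
Change at index 5: -7 -> -18
Index 5 was NOT the min. New min = min(-8, -18). No rescan of other elements needed.
Needs rescan: no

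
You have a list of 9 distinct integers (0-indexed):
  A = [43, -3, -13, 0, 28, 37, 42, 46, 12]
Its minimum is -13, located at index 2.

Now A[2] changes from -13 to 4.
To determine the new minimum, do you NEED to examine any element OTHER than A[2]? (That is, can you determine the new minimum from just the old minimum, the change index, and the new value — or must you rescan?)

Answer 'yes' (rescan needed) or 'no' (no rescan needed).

Answer: yes

Derivation:
Old min = -13 at index 2
Change at index 2: -13 -> 4
Index 2 WAS the min and new value 4 > old min -13. Must rescan other elements to find the new min.
Needs rescan: yes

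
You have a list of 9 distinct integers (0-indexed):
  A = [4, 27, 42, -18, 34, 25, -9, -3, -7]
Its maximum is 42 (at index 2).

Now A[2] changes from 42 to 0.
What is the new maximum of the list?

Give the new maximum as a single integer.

Answer: 34

Derivation:
Old max = 42 (at index 2)
Change: A[2] 42 -> 0
Changed element WAS the max -> may need rescan.
  Max of remaining elements: 34
  New max = max(0, 34) = 34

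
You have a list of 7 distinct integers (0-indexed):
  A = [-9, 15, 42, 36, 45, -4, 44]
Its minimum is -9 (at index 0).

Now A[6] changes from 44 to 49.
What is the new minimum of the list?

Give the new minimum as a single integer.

Old min = -9 (at index 0)
Change: A[6] 44 -> 49
Changed element was NOT the old min.
  New min = min(old_min, new_val) = min(-9, 49) = -9

Answer: -9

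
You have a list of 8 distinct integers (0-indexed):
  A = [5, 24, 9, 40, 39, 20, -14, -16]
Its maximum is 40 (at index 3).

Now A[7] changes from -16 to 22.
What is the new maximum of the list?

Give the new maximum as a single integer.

Old max = 40 (at index 3)
Change: A[7] -16 -> 22
Changed element was NOT the old max.
  New max = max(old_max, new_val) = max(40, 22) = 40

Answer: 40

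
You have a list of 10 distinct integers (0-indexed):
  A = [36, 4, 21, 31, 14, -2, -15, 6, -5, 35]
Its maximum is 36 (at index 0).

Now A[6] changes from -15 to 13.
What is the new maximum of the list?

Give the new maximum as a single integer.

Answer: 36

Derivation:
Old max = 36 (at index 0)
Change: A[6] -15 -> 13
Changed element was NOT the old max.
  New max = max(old_max, new_val) = max(36, 13) = 36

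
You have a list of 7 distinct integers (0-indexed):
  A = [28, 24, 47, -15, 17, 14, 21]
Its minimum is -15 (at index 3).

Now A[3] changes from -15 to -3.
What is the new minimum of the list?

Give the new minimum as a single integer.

Answer: -3

Derivation:
Old min = -15 (at index 3)
Change: A[3] -15 -> -3
Changed element WAS the min. Need to check: is -3 still <= all others?
  Min of remaining elements: 14
  New min = min(-3, 14) = -3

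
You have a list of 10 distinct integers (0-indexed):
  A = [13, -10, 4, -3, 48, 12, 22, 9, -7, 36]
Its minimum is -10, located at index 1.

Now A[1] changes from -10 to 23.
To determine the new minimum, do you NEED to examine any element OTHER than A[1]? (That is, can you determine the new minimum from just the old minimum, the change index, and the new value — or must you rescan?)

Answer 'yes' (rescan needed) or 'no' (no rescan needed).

Answer: yes

Derivation:
Old min = -10 at index 1
Change at index 1: -10 -> 23
Index 1 WAS the min and new value 23 > old min -10. Must rescan other elements to find the new min.
Needs rescan: yes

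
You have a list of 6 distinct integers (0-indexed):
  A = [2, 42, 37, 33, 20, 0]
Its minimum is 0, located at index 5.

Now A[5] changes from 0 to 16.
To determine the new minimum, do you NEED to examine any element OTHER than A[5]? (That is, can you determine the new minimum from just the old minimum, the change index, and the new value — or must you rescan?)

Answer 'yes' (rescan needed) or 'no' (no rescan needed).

Old min = 0 at index 5
Change at index 5: 0 -> 16
Index 5 WAS the min and new value 16 > old min 0. Must rescan other elements to find the new min.
Needs rescan: yes

Answer: yes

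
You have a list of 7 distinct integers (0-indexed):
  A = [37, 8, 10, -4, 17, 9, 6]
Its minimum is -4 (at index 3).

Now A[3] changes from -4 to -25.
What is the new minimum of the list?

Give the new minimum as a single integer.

Old min = -4 (at index 3)
Change: A[3] -4 -> -25
Changed element WAS the min. Need to check: is -25 still <= all others?
  Min of remaining elements: 6
  New min = min(-25, 6) = -25

Answer: -25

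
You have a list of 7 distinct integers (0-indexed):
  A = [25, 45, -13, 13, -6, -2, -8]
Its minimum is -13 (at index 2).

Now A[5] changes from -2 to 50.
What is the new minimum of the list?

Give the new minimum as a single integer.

Answer: -13

Derivation:
Old min = -13 (at index 2)
Change: A[5] -2 -> 50
Changed element was NOT the old min.
  New min = min(old_min, new_val) = min(-13, 50) = -13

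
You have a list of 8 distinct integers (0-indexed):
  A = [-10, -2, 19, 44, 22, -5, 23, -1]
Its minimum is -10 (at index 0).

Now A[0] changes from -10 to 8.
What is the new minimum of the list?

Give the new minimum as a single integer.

Answer: -5

Derivation:
Old min = -10 (at index 0)
Change: A[0] -10 -> 8
Changed element WAS the min. Need to check: is 8 still <= all others?
  Min of remaining elements: -5
  New min = min(8, -5) = -5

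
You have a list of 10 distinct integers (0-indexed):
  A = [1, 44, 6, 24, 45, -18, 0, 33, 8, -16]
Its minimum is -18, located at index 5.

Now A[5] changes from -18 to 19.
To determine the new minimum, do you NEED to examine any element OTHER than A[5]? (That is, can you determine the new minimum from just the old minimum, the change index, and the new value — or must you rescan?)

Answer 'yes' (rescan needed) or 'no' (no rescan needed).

Old min = -18 at index 5
Change at index 5: -18 -> 19
Index 5 WAS the min and new value 19 > old min -18. Must rescan other elements to find the new min.
Needs rescan: yes

Answer: yes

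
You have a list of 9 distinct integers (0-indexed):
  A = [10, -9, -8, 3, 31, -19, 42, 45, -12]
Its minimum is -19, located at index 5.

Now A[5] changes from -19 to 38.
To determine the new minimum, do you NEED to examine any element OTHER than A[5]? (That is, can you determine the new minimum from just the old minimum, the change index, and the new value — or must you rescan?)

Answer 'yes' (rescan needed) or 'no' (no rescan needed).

Answer: yes

Derivation:
Old min = -19 at index 5
Change at index 5: -19 -> 38
Index 5 WAS the min and new value 38 > old min -19. Must rescan other elements to find the new min.
Needs rescan: yes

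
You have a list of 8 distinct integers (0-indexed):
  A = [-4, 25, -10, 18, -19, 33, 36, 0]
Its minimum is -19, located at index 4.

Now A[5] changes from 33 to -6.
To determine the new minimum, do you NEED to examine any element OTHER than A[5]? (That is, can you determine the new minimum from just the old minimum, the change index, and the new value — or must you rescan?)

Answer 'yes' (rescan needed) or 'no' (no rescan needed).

Old min = -19 at index 4
Change at index 5: 33 -> -6
Index 5 was NOT the min. New min = min(-19, -6). No rescan of other elements needed.
Needs rescan: no

Answer: no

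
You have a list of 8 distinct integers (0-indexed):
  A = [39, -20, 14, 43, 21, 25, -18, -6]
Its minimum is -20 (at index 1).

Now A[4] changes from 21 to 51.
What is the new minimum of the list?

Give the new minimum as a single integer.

Old min = -20 (at index 1)
Change: A[4] 21 -> 51
Changed element was NOT the old min.
  New min = min(old_min, new_val) = min(-20, 51) = -20

Answer: -20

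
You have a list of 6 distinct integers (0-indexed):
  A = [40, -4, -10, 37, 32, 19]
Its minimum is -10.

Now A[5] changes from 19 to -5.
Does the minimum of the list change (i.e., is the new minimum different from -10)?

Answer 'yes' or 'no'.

Answer: no

Derivation:
Old min = -10
Change: A[5] 19 -> -5
Changed element was NOT the min; min changes only if -5 < -10.
New min = -10; changed? no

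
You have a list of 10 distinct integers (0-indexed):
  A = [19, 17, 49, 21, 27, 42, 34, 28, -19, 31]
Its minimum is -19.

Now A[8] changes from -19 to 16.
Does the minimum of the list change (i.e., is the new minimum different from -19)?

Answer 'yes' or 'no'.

Answer: yes

Derivation:
Old min = -19
Change: A[8] -19 -> 16
Changed element was the min; new min must be rechecked.
New min = 16; changed? yes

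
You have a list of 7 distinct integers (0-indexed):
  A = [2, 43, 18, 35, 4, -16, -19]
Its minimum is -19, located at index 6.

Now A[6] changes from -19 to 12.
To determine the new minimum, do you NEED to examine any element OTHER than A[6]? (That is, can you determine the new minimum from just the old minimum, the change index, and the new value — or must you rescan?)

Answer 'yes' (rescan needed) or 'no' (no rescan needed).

Answer: yes

Derivation:
Old min = -19 at index 6
Change at index 6: -19 -> 12
Index 6 WAS the min and new value 12 > old min -19. Must rescan other elements to find the new min.
Needs rescan: yes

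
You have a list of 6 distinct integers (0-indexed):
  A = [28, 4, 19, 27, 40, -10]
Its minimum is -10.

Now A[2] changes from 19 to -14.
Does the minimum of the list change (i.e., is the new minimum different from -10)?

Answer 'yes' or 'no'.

Old min = -10
Change: A[2] 19 -> -14
Changed element was NOT the min; min changes only if -14 < -10.
New min = -14; changed? yes

Answer: yes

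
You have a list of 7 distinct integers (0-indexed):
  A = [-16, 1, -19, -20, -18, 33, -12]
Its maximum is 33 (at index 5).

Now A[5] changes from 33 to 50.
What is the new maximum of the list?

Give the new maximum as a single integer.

Old max = 33 (at index 5)
Change: A[5] 33 -> 50
Changed element WAS the max -> may need rescan.
  Max of remaining elements: 1
  New max = max(50, 1) = 50

Answer: 50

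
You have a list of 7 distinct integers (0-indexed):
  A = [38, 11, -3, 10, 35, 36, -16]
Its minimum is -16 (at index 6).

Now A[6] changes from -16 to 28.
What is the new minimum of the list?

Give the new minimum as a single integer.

Answer: -3

Derivation:
Old min = -16 (at index 6)
Change: A[6] -16 -> 28
Changed element WAS the min. Need to check: is 28 still <= all others?
  Min of remaining elements: -3
  New min = min(28, -3) = -3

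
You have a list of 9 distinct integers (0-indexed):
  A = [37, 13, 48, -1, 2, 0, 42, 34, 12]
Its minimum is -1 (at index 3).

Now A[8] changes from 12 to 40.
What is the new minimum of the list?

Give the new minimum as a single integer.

Answer: -1

Derivation:
Old min = -1 (at index 3)
Change: A[8] 12 -> 40
Changed element was NOT the old min.
  New min = min(old_min, new_val) = min(-1, 40) = -1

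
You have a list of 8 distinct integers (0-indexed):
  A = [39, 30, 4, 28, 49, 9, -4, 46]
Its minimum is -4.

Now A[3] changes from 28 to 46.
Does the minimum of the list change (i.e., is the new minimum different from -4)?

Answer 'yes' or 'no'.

Old min = -4
Change: A[3] 28 -> 46
Changed element was NOT the min; min changes only if 46 < -4.
New min = -4; changed? no

Answer: no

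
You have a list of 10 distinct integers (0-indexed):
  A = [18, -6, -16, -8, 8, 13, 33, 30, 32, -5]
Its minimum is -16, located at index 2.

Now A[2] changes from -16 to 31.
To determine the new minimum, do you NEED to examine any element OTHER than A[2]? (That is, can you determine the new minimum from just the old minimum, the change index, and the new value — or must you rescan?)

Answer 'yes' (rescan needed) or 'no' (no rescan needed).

Answer: yes

Derivation:
Old min = -16 at index 2
Change at index 2: -16 -> 31
Index 2 WAS the min and new value 31 > old min -16. Must rescan other elements to find the new min.
Needs rescan: yes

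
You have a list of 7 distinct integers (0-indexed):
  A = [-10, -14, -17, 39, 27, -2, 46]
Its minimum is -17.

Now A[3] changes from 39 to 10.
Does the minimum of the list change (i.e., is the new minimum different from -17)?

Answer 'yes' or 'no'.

Answer: no

Derivation:
Old min = -17
Change: A[3] 39 -> 10
Changed element was NOT the min; min changes only if 10 < -17.
New min = -17; changed? no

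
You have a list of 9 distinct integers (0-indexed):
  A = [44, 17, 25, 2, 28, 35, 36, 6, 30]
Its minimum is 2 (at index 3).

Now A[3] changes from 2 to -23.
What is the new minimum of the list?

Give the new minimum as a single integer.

Old min = 2 (at index 3)
Change: A[3] 2 -> -23
Changed element WAS the min. Need to check: is -23 still <= all others?
  Min of remaining elements: 6
  New min = min(-23, 6) = -23

Answer: -23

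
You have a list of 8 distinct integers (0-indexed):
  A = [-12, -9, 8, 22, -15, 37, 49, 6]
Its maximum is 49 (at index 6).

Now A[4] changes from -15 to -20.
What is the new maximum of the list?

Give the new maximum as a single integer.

Old max = 49 (at index 6)
Change: A[4] -15 -> -20
Changed element was NOT the old max.
  New max = max(old_max, new_val) = max(49, -20) = 49

Answer: 49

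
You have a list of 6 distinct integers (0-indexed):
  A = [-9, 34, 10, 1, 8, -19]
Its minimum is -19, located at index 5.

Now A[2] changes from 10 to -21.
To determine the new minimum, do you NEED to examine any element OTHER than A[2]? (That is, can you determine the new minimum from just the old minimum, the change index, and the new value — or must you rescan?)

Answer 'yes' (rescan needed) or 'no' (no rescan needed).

Answer: no

Derivation:
Old min = -19 at index 5
Change at index 2: 10 -> -21
Index 2 was NOT the min. New min = min(-19, -21). No rescan of other elements needed.
Needs rescan: no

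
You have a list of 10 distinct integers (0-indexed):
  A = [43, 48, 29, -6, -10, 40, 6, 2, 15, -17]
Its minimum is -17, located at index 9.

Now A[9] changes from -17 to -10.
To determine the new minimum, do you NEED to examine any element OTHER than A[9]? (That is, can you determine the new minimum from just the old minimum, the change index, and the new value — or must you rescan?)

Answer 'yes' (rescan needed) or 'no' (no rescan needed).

Old min = -17 at index 9
Change at index 9: -17 -> -10
Index 9 WAS the min and new value -10 > old min -17. Must rescan other elements to find the new min.
Needs rescan: yes

Answer: yes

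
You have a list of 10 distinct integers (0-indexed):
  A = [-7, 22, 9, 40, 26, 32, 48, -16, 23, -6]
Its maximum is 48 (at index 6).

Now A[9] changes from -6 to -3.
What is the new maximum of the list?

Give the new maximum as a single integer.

Old max = 48 (at index 6)
Change: A[9] -6 -> -3
Changed element was NOT the old max.
  New max = max(old_max, new_val) = max(48, -3) = 48

Answer: 48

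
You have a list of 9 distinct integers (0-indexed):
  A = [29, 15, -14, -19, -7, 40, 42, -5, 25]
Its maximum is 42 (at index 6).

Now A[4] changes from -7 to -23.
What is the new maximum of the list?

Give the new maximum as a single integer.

Answer: 42

Derivation:
Old max = 42 (at index 6)
Change: A[4] -7 -> -23
Changed element was NOT the old max.
  New max = max(old_max, new_val) = max(42, -23) = 42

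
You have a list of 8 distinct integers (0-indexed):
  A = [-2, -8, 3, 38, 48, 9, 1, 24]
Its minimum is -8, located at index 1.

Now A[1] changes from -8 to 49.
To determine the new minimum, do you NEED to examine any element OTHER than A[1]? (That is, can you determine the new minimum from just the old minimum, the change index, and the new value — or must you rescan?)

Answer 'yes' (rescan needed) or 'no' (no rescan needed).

Old min = -8 at index 1
Change at index 1: -8 -> 49
Index 1 WAS the min and new value 49 > old min -8. Must rescan other elements to find the new min.
Needs rescan: yes

Answer: yes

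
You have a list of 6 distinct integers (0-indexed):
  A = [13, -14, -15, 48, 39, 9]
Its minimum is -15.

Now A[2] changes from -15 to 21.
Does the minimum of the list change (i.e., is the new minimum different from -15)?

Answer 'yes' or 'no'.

Answer: yes

Derivation:
Old min = -15
Change: A[2] -15 -> 21
Changed element was the min; new min must be rechecked.
New min = -14; changed? yes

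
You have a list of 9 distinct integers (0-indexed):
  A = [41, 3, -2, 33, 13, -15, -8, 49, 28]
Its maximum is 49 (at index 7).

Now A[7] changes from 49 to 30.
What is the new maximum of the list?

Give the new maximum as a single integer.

Answer: 41

Derivation:
Old max = 49 (at index 7)
Change: A[7] 49 -> 30
Changed element WAS the max -> may need rescan.
  Max of remaining elements: 41
  New max = max(30, 41) = 41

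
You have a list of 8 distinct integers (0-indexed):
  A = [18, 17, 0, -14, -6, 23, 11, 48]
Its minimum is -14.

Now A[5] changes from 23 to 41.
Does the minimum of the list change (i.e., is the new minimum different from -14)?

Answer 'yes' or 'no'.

Answer: no

Derivation:
Old min = -14
Change: A[5] 23 -> 41
Changed element was NOT the min; min changes only if 41 < -14.
New min = -14; changed? no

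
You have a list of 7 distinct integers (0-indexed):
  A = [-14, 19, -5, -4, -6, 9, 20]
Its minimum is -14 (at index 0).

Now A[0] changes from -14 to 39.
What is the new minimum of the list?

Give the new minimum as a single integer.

Old min = -14 (at index 0)
Change: A[0] -14 -> 39
Changed element WAS the min. Need to check: is 39 still <= all others?
  Min of remaining elements: -6
  New min = min(39, -6) = -6

Answer: -6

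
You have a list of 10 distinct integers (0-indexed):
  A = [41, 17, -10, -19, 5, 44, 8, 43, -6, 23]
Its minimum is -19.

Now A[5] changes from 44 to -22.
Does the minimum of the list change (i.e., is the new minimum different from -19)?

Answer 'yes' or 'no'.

Old min = -19
Change: A[5] 44 -> -22
Changed element was NOT the min; min changes only if -22 < -19.
New min = -22; changed? yes

Answer: yes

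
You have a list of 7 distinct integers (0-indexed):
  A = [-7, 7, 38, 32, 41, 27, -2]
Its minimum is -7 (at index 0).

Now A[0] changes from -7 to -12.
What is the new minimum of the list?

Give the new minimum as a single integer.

Answer: -12

Derivation:
Old min = -7 (at index 0)
Change: A[0] -7 -> -12
Changed element WAS the min. Need to check: is -12 still <= all others?
  Min of remaining elements: -2
  New min = min(-12, -2) = -12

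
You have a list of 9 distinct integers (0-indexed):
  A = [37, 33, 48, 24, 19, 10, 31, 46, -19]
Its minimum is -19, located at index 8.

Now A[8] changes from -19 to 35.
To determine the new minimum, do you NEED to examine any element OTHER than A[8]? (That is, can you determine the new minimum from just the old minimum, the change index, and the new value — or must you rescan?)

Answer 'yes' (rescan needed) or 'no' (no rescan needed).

Old min = -19 at index 8
Change at index 8: -19 -> 35
Index 8 WAS the min and new value 35 > old min -19. Must rescan other elements to find the new min.
Needs rescan: yes

Answer: yes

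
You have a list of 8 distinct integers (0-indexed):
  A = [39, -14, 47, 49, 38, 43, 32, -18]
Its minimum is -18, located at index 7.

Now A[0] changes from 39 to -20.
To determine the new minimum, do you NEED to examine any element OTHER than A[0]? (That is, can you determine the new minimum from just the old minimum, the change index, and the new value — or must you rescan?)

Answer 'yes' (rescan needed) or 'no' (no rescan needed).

Answer: no

Derivation:
Old min = -18 at index 7
Change at index 0: 39 -> -20
Index 0 was NOT the min. New min = min(-18, -20). No rescan of other elements needed.
Needs rescan: no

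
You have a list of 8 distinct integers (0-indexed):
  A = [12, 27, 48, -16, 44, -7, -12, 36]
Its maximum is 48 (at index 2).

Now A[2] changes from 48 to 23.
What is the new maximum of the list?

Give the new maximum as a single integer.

Answer: 44

Derivation:
Old max = 48 (at index 2)
Change: A[2] 48 -> 23
Changed element WAS the max -> may need rescan.
  Max of remaining elements: 44
  New max = max(23, 44) = 44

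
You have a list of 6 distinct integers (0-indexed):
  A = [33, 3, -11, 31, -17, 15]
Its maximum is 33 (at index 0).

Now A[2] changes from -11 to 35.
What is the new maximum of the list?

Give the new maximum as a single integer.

Old max = 33 (at index 0)
Change: A[2] -11 -> 35
Changed element was NOT the old max.
  New max = max(old_max, new_val) = max(33, 35) = 35

Answer: 35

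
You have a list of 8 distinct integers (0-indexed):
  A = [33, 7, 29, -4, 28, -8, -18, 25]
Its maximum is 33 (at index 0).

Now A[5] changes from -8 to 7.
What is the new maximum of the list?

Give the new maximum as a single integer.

Answer: 33

Derivation:
Old max = 33 (at index 0)
Change: A[5] -8 -> 7
Changed element was NOT the old max.
  New max = max(old_max, new_val) = max(33, 7) = 33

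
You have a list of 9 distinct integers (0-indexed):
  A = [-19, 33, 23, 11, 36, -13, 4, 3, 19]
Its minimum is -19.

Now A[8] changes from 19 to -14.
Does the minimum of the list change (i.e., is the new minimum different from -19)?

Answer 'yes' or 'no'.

Old min = -19
Change: A[8] 19 -> -14
Changed element was NOT the min; min changes only if -14 < -19.
New min = -19; changed? no

Answer: no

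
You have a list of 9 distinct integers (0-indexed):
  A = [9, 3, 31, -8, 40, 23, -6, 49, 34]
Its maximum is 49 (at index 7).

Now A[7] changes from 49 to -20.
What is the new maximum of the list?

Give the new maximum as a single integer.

Old max = 49 (at index 7)
Change: A[7] 49 -> -20
Changed element WAS the max -> may need rescan.
  Max of remaining elements: 40
  New max = max(-20, 40) = 40

Answer: 40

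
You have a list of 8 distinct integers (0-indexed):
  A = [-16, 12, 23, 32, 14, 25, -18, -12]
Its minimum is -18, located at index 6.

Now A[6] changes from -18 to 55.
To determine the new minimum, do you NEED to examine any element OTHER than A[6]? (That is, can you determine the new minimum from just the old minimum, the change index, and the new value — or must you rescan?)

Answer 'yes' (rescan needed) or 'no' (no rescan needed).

Answer: yes

Derivation:
Old min = -18 at index 6
Change at index 6: -18 -> 55
Index 6 WAS the min and new value 55 > old min -18. Must rescan other elements to find the new min.
Needs rescan: yes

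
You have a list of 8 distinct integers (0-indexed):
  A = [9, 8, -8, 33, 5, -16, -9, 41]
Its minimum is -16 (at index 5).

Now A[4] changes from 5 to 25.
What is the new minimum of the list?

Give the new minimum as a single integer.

Old min = -16 (at index 5)
Change: A[4] 5 -> 25
Changed element was NOT the old min.
  New min = min(old_min, new_val) = min(-16, 25) = -16

Answer: -16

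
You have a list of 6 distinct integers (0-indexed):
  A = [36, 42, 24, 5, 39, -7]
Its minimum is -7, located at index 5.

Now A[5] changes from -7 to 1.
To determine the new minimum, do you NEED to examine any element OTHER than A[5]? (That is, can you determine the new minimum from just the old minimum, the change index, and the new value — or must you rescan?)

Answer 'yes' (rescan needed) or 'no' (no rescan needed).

Answer: yes

Derivation:
Old min = -7 at index 5
Change at index 5: -7 -> 1
Index 5 WAS the min and new value 1 > old min -7. Must rescan other elements to find the new min.
Needs rescan: yes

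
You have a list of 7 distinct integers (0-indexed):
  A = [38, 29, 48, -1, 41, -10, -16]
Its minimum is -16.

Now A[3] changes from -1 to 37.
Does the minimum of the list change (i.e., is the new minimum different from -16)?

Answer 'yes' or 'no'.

Answer: no

Derivation:
Old min = -16
Change: A[3] -1 -> 37
Changed element was NOT the min; min changes only if 37 < -16.
New min = -16; changed? no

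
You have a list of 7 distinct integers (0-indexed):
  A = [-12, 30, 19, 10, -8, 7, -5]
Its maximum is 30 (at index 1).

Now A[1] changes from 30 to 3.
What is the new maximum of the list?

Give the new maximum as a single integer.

Answer: 19

Derivation:
Old max = 30 (at index 1)
Change: A[1] 30 -> 3
Changed element WAS the max -> may need rescan.
  Max of remaining elements: 19
  New max = max(3, 19) = 19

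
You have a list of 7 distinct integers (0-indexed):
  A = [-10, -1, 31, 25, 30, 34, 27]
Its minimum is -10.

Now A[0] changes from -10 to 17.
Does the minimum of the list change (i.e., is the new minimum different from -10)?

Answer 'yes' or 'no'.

Old min = -10
Change: A[0] -10 -> 17
Changed element was the min; new min must be rechecked.
New min = -1; changed? yes

Answer: yes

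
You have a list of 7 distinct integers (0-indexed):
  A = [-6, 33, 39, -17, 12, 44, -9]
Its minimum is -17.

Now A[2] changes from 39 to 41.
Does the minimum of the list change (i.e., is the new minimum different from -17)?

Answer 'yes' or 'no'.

Answer: no

Derivation:
Old min = -17
Change: A[2] 39 -> 41
Changed element was NOT the min; min changes only if 41 < -17.
New min = -17; changed? no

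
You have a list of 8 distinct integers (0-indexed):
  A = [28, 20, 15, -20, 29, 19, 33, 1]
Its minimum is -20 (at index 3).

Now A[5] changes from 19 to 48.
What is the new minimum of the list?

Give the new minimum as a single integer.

Old min = -20 (at index 3)
Change: A[5] 19 -> 48
Changed element was NOT the old min.
  New min = min(old_min, new_val) = min(-20, 48) = -20

Answer: -20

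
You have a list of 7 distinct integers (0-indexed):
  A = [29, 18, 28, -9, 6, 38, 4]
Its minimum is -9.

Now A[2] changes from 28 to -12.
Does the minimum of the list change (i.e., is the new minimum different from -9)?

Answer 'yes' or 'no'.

Answer: yes

Derivation:
Old min = -9
Change: A[2] 28 -> -12
Changed element was NOT the min; min changes only if -12 < -9.
New min = -12; changed? yes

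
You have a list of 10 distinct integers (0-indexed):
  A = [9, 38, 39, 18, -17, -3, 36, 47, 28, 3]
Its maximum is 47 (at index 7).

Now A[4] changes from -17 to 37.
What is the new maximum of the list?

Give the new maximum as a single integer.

Answer: 47

Derivation:
Old max = 47 (at index 7)
Change: A[4] -17 -> 37
Changed element was NOT the old max.
  New max = max(old_max, new_val) = max(47, 37) = 47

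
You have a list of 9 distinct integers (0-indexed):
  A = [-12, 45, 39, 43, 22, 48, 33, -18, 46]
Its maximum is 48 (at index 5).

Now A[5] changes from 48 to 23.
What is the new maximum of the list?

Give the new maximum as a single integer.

Answer: 46

Derivation:
Old max = 48 (at index 5)
Change: A[5] 48 -> 23
Changed element WAS the max -> may need rescan.
  Max of remaining elements: 46
  New max = max(23, 46) = 46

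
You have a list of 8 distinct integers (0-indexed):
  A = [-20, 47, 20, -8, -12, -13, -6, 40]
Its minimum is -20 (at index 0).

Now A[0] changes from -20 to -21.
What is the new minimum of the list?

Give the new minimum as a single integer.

Answer: -21

Derivation:
Old min = -20 (at index 0)
Change: A[0] -20 -> -21
Changed element WAS the min. Need to check: is -21 still <= all others?
  Min of remaining elements: -13
  New min = min(-21, -13) = -21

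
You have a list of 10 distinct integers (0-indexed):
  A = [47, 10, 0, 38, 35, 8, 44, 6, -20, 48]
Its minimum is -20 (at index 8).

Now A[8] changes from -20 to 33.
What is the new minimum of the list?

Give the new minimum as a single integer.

Answer: 0

Derivation:
Old min = -20 (at index 8)
Change: A[8] -20 -> 33
Changed element WAS the min. Need to check: is 33 still <= all others?
  Min of remaining elements: 0
  New min = min(33, 0) = 0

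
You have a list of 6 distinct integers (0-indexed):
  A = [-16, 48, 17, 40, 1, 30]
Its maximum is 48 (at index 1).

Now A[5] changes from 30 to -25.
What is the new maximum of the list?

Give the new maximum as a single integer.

Answer: 48

Derivation:
Old max = 48 (at index 1)
Change: A[5] 30 -> -25
Changed element was NOT the old max.
  New max = max(old_max, new_val) = max(48, -25) = 48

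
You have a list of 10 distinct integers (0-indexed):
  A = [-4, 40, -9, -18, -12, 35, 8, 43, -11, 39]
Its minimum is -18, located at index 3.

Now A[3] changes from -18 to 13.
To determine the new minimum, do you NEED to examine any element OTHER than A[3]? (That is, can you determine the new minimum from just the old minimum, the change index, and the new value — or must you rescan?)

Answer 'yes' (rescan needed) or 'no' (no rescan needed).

Old min = -18 at index 3
Change at index 3: -18 -> 13
Index 3 WAS the min and new value 13 > old min -18. Must rescan other elements to find the new min.
Needs rescan: yes

Answer: yes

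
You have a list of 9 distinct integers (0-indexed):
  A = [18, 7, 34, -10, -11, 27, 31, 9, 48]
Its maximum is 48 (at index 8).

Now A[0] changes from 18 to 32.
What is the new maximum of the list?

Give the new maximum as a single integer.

Old max = 48 (at index 8)
Change: A[0] 18 -> 32
Changed element was NOT the old max.
  New max = max(old_max, new_val) = max(48, 32) = 48

Answer: 48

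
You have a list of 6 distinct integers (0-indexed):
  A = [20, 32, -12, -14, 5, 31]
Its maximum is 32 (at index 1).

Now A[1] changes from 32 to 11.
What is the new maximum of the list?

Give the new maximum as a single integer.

Answer: 31

Derivation:
Old max = 32 (at index 1)
Change: A[1] 32 -> 11
Changed element WAS the max -> may need rescan.
  Max of remaining elements: 31
  New max = max(11, 31) = 31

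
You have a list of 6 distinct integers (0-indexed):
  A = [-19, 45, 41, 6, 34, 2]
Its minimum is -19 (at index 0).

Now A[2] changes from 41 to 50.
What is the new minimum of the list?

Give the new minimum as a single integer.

Old min = -19 (at index 0)
Change: A[2] 41 -> 50
Changed element was NOT the old min.
  New min = min(old_min, new_val) = min(-19, 50) = -19

Answer: -19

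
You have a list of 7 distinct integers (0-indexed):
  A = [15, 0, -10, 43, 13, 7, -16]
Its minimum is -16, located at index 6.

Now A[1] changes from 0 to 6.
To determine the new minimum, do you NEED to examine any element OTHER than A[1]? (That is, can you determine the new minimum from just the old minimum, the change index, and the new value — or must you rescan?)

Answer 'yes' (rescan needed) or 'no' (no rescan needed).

Answer: no

Derivation:
Old min = -16 at index 6
Change at index 1: 0 -> 6
Index 1 was NOT the min. New min = min(-16, 6). No rescan of other elements needed.
Needs rescan: no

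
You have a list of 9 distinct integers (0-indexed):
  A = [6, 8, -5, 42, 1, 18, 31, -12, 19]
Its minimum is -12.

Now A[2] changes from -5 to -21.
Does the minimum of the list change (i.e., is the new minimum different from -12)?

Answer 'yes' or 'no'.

Answer: yes

Derivation:
Old min = -12
Change: A[2] -5 -> -21
Changed element was NOT the min; min changes only if -21 < -12.
New min = -21; changed? yes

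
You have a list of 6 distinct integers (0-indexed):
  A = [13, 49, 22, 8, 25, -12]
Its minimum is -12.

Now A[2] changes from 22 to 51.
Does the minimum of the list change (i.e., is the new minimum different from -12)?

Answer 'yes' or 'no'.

Answer: no

Derivation:
Old min = -12
Change: A[2] 22 -> 51
Changed element was NOT the min; min changes only if 51 < -12.
New min = -12; changed? no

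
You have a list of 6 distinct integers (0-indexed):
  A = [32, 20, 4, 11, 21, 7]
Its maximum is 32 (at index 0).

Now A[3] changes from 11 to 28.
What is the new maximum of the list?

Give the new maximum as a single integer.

Old max = 32 (at index 0)
Change: A[3] 11 -> 28
Changed element was NOT the old max.
  New max = max(old_max, new_val) = max(32, 28) = 32

Answer: 32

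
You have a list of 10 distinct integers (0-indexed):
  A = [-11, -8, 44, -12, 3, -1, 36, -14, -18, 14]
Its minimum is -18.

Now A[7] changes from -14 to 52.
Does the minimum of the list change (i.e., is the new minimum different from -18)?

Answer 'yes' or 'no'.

Old min = -18
Change: A[7] -14 -> 52
Changed element was NOT the min; min changes only if 52 < -18.
New min = -18; changed? no

Answer: no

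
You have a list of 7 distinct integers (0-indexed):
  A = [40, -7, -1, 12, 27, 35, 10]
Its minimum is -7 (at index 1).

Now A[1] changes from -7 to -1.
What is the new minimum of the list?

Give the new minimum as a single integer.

Answer: -1

Derivation:
Old min = -7 (at index 1)
Change: A[1] -7 -> -1
Changed element WAS the min. Need to check: is -1 still <= all others?
  Min of remaining elements: -1
  New min = min(-1, -1) = -1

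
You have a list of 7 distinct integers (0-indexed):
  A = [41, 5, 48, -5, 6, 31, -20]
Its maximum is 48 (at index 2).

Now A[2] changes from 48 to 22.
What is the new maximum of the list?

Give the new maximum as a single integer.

Answer: 41

Derivation:
Old max = 48 (at index 2)
Change: A[2] 48 -> 22
Changed element WAS the max -> may need rescan.
  Max of remaining elements: 41
  New max = max(22, 41) = 41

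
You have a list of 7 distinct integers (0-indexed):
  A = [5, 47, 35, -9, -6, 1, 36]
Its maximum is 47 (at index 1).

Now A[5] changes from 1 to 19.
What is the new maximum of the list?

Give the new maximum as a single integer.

Answer: 47

Derivation:
Old max = 47 (at index 1)
Change: A[5] 1 -> 19
Changed element was NOT the old max.
  New max = max(old_max, new_val) = max(47, 19) = 47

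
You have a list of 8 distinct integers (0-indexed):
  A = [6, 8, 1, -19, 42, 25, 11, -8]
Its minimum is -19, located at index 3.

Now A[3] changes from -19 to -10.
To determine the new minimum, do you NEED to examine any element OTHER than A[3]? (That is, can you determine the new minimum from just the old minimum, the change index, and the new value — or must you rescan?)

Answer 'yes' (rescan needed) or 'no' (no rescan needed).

Answer: yes

Derivation:
Old min = -19 at index 3
Change at index 3: -19 -> -10
Index 3 WAS the min and new value -10 > old min -19. Must rescan other elements to find the new min.
Needs rescan: yes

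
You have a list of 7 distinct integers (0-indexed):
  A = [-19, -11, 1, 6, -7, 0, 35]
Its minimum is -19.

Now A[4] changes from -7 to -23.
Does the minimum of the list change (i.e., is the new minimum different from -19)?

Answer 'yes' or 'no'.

Answer: yes

Derivation:
Old min = -19
Change: A[4] -7 -> -23
Changed element was NOT the min; min changes only if -23 < -19.
New min = -23; changed? yes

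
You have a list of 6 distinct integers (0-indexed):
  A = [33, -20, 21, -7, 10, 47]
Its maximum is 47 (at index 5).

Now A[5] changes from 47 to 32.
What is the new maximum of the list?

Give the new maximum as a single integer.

Answer: 33

Derivation:
Old max = 47 (at index 5)
Change: A[5] 47 -> 32
Changed element WAS the max -> may need rescan.
  Max of remaining elements: 33
  New max = max(32, 33) = 33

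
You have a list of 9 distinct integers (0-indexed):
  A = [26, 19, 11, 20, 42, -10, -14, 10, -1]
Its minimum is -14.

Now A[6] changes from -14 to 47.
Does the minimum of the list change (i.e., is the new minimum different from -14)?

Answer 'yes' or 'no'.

Old min = -14
Change: A[6] -14 -> 47
Changed element was the min; new min must be rechecked.
New min = -10; changed? yes

Answer: yes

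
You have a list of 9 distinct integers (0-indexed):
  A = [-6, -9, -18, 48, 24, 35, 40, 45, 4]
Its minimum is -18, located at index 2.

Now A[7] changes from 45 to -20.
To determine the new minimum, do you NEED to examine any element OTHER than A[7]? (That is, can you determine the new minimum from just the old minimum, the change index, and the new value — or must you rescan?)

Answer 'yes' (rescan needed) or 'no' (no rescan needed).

Answer: no

Derivation:
Old min = -18 at index 2
Change at index 7: 45 -> -20
Index 7 was NOT the min. New min = min(-18, -20). No rescan of other elements needed.
Needs rescan: no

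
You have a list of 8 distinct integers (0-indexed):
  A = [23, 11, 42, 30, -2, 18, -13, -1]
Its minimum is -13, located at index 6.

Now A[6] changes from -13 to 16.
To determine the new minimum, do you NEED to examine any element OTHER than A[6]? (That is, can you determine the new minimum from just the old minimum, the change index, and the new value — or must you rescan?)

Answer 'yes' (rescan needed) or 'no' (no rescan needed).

Old min = -13 at index 6
Change at index 6: -13 -> 16
Index 6 WAS the min and new value 16 > old min -13. Must rescan other elements to find the new min.
Needs rescan: yes

Answer: yes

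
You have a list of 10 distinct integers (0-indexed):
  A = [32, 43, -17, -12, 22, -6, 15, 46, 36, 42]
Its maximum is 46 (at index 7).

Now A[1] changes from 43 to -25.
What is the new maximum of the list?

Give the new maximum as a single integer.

Answer: 46

Derivation:
Old max = 46 (at index 7)
Change: A[1] 43 -> -25
Changed element was NOT the old max.
  New max = max(old_max, new_val) = max(46, -25) = 46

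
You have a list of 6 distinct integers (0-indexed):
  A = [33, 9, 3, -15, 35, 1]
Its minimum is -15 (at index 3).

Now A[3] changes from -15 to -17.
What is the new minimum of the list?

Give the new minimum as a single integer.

Old min = -15 (at index 3)
Change: A[3] -15 -> -17
Changed element WAS the min. Need to check: is -17 still <= all others?
  Min of remaining elements: 1
  New min = min(-17, 1) = -17

Answer: -17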